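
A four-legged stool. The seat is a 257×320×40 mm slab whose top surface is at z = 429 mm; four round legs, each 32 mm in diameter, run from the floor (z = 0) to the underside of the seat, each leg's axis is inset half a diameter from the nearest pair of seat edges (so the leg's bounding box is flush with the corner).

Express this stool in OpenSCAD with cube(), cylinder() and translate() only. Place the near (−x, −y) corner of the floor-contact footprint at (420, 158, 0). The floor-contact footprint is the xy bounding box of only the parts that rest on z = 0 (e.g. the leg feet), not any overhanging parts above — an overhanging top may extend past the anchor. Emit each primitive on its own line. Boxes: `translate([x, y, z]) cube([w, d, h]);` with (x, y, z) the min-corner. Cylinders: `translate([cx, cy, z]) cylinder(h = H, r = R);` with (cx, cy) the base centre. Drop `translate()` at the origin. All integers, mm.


// leg_h = 429 - 40 = 389
translate([420, 158, 389]) cube([257, 320, 40]);
translate([436, 174, 0]) cylinder(h = 389, r = 16);
translate([661, 174, 0]) cylinder(h = 389, r = 16);
translate([436, 462, 0]) cylinder(h = 389, r = 16);
translate([661, 462, 0]) cylinder(h = 389, r = 16);


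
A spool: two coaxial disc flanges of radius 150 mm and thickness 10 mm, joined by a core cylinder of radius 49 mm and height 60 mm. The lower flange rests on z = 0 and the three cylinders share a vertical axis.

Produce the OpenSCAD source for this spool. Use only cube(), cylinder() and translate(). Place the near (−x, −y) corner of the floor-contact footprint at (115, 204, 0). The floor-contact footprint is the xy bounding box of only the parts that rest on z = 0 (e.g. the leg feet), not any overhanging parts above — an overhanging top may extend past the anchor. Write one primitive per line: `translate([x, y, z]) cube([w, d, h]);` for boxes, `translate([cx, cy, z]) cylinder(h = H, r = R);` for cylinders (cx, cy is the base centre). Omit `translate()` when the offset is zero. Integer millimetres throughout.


translate([265, 354, 0]) cylinder(h = 10, r = 150);
translate([265, 354, 10]) cylinder(h = 60, r = 49);
translate([265, 354, 70]) cylinder(h = 10, r = 150);


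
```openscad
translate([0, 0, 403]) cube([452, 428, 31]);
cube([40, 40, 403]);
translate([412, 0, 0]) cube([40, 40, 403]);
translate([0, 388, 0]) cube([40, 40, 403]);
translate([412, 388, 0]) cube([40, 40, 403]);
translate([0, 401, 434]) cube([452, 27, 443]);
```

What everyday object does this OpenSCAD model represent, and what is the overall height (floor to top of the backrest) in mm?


A chair. The overall height is 877 mm.

A slab on four corner posts with a tall panel at the back — a chair. The seat slab sits at z = 403 with thickness 31, and the 443 mm backrest starts at the seat top, so the overall height is 403 + 31 + 443 = 877 mm.


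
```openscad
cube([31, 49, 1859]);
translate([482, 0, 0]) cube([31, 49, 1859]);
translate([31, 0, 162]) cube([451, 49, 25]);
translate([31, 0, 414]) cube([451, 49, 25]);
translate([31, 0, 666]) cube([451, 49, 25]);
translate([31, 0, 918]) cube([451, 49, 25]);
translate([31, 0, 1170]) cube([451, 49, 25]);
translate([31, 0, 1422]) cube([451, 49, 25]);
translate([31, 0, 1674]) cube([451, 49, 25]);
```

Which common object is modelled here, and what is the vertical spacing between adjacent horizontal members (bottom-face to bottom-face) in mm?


A ladder. The rung spacing is 252 mm.

Two tall 31×49 posts with 7 short bars between them — a ladder. Adjacent rungs sit at z = 162 and z = 414, so the spacing is 414 − 162 = 252 mm.


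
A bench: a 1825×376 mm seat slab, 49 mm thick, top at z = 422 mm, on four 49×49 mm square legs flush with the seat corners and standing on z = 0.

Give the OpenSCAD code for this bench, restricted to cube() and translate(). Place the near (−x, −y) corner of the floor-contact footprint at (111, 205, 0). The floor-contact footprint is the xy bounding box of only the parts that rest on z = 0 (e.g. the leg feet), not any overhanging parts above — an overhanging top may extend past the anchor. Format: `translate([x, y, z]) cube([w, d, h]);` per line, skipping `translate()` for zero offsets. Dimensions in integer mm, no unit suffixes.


translate([111, 205, 373]) cube([1825, 376, 49]);
translate([111, 205, 0]) cube([49, 49, 373]);
translate([111, 532, 0]) cube([49, 49, 373]);
translate([1887, 205, 0]) cube([49, 49, 373]);
translate([1887, 532, 0]) cube([49, 49, 373]);


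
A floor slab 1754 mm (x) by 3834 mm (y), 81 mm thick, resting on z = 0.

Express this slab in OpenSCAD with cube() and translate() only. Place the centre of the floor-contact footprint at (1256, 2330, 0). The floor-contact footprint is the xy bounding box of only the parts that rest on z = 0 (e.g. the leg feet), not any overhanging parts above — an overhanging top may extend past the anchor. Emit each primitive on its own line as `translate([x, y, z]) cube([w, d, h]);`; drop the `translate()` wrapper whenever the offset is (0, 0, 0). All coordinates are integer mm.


translate([379, 413, 0]) cube([1754, 3834, 81]);


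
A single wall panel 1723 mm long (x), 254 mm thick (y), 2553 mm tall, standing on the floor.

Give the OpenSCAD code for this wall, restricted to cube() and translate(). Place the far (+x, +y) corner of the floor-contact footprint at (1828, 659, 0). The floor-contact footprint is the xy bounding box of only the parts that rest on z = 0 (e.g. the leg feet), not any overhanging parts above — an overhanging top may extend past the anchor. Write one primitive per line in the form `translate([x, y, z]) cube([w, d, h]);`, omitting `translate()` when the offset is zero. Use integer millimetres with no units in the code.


translate([105, 405, 0]) cube([1723, 254, 2553]);


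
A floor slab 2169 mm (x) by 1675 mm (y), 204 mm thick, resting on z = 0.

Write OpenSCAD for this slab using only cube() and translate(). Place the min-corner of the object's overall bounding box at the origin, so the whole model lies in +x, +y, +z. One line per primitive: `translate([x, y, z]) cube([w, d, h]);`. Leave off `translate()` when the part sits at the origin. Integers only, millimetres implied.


cube([2169, 1675, 204]);


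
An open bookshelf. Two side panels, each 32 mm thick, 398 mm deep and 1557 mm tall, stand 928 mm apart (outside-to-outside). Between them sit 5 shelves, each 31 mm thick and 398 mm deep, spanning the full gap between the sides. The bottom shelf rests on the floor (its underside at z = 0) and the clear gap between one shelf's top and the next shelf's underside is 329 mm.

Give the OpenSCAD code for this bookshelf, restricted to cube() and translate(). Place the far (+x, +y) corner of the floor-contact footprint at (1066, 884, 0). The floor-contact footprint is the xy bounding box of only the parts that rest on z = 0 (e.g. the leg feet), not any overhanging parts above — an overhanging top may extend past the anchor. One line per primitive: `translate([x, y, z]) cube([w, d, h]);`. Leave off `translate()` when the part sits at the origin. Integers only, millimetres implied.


translate([138, 486, 0]) cube([32, 398, 1557]);
translate([1034, 486, 0]) cube([32, 398, 1557]);
translate([170, 486, 0]) cube([864, 398, 31]);
translate([170, 486, 360]) cube([864, 398, 31]);
translate([170, 486, 720]) cube([864, 398, 31]);
translate([170, 486, 1080]) cube([864, 398, 31]);
translate([170, 486, 1440]) cube([864, 398, 31]);


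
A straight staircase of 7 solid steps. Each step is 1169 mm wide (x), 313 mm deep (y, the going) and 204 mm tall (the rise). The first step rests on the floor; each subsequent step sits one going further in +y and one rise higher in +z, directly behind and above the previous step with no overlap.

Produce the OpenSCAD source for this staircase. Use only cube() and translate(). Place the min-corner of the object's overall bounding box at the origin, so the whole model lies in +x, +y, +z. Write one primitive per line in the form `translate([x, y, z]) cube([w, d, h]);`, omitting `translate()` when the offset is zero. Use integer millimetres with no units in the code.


cube([1169, 313, 204]);
translate([0, 313, 204]) cube([1169, 313, 204]);
translate([0, 626, 408]) cube([1169, 313, 204]);
translate([0, 939, 612]) cube([1169, 313, 204]);
translate([0, 1252, 816]) cube([1169, 313, 204]);
translate([0, 1565, 1020]) cube([1169, 313, 204]);
translate([0, 1878, 1224]) cube([1169, 313, 204]);


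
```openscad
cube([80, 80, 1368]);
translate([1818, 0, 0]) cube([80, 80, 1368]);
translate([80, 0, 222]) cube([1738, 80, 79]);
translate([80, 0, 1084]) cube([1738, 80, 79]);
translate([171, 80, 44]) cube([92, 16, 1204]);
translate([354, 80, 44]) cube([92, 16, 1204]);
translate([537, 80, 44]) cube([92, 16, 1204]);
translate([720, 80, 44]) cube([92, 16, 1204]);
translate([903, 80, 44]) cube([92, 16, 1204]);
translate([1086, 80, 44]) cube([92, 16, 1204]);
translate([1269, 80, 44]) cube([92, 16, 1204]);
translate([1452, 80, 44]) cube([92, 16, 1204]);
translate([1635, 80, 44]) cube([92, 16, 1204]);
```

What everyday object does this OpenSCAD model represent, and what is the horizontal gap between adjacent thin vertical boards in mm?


A fence section. The picket gap is 91 mm.

Two posts, two rails, 9 pickets — a fence section. Span 1738 mm holds 9 pickets of 92 mm with 10 equal gaps: ⌊(1738 − 9·92) / 10⌋ = 91 mm.


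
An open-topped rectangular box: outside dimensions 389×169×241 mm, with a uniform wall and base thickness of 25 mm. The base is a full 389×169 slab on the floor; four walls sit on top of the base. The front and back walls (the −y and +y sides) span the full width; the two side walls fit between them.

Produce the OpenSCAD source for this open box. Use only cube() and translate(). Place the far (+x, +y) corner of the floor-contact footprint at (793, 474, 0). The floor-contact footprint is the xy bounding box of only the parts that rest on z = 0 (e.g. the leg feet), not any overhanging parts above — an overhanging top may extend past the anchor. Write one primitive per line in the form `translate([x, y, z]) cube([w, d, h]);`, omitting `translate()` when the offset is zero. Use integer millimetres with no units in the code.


translate([404, 305, 0]) cube([389, 169, 25]);
translate([404, 305, 25]) cube([389, 25, 216]);
translate([404, 449, 25]) cube([389, 25, 216]);
translate([404, 330, 25]) cube([25, 119, 216]);
translate([768, 330, 25]) cube([25, 119, 216]);


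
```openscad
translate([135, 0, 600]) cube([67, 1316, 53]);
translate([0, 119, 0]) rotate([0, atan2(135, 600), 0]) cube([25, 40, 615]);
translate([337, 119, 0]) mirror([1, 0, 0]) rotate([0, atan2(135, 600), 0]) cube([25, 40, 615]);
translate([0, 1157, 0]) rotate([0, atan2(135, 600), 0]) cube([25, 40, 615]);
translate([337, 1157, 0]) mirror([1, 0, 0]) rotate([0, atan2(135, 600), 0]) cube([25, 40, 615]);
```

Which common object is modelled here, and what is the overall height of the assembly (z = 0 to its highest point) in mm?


A sawhorse. The overall height is 653 mm.

A beam across two mirrored pairs of raked legs — a sawhorse. The beam's underside is at z = 600 (matching the legs' vertical rise in atan2(135, 600)) and the beam is 53 mm tall, so its top is at 600 + 53 = 653 mm. The raked legs top out at the beam's underside, so that is the highest point.


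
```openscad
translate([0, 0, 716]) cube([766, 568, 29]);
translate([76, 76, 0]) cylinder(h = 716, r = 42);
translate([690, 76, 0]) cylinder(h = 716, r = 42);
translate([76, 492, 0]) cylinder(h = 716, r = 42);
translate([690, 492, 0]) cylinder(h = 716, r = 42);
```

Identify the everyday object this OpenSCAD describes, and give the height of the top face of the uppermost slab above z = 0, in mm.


A table. The table height is 745 mm.

A 766×568×29 slab sits at z = 716 on four Ø84 mm round legs — a table. The top surface is at 716 + 29 = 745 mm.


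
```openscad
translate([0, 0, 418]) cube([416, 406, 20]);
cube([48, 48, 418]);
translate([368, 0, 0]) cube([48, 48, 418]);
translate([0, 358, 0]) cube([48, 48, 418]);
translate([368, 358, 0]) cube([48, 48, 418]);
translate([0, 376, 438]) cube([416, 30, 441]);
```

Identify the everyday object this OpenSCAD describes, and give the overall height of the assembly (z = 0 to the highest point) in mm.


A chair. The overall height is 879 mm.

A slab on four corner posts with a tall panel at the back — a chair. The seat slab sits at z = 418 with thickness 20, and the 441 mm backrest starts at the seat top, so the overall height is 418 + 20 + 441 = 879 mm.


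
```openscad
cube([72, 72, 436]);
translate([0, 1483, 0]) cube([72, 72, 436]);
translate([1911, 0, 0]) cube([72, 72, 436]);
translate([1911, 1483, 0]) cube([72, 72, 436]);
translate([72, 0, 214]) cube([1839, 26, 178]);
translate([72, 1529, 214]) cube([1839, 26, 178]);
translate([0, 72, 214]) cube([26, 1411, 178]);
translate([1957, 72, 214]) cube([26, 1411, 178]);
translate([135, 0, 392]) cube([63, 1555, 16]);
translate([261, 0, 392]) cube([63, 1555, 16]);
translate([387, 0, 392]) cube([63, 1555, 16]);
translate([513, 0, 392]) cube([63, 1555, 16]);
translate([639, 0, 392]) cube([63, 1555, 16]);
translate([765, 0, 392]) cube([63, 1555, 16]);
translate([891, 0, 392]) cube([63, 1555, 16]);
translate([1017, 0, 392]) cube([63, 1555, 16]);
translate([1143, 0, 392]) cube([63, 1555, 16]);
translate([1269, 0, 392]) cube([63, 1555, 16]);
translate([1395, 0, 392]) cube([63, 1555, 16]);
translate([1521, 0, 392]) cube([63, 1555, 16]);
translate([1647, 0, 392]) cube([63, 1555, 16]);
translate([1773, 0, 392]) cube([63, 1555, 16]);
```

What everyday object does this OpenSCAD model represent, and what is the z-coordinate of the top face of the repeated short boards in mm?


A bed frame. The slat-top height is 408 mm.

Four posts, four rails, and a row of slats — a bed frame. Slats sit on the rails at z = 214 + 178 = 392; with slat thickness 16, the top is 408 mm.


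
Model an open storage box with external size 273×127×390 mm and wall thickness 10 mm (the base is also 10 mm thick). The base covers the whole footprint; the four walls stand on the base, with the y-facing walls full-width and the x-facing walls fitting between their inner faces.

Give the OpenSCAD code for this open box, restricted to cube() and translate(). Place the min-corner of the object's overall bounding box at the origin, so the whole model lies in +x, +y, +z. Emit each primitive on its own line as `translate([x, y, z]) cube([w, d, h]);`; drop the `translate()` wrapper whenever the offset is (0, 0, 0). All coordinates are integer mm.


cube([273, 127, 10]);
translate([0, 0, 10]) cube([273, 10, 380]);
translate([0, 117, 10]) cube([273, 10, 380]);
translate([0, 10, 10]) cube([10, 107, 380]);
translate([263, 10, 10]) cube([10, 107, 380]);


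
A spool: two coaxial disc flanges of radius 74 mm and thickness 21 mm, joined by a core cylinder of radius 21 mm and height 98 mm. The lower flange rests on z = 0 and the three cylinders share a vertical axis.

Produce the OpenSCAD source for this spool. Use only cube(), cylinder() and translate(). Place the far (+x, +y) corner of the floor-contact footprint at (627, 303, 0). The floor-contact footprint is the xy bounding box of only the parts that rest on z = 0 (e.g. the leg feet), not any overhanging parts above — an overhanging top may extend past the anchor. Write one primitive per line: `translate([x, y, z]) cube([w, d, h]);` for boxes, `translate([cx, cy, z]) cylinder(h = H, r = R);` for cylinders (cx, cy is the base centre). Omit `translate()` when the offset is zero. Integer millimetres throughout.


translate([553, 229, 0]) cylinder(h = 21, r = 74);
translate([553, 229, 21]) cylinder(h = 98, r = 21);
translate([553, 229, 119]) cylinder(h = 21, r = 74);


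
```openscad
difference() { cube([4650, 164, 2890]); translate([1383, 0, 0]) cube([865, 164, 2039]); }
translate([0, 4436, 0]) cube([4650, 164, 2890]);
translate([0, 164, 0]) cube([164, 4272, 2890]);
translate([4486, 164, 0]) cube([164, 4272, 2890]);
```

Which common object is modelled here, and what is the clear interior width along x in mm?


A single room. The interior width is 4322 mm.

Four walls enclosing a rectangle with a door in the front wall — a room. Outside width 4650 minus two 164 mm walls gives 4322 mm.


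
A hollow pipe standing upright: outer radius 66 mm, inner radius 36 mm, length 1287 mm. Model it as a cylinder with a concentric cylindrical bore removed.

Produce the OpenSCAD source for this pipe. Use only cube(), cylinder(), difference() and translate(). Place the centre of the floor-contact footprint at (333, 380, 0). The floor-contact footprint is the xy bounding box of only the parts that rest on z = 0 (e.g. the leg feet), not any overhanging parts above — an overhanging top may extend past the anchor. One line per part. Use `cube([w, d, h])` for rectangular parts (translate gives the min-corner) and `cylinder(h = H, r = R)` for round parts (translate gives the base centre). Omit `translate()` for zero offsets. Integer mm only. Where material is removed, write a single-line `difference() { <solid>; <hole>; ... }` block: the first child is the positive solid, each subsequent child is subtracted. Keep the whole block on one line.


difference() { translate([333, 380, 0]) cylinder(h = 1287, r = 66); translate([333, 380, 0]) cylinder(h = 1287, r = 36); }


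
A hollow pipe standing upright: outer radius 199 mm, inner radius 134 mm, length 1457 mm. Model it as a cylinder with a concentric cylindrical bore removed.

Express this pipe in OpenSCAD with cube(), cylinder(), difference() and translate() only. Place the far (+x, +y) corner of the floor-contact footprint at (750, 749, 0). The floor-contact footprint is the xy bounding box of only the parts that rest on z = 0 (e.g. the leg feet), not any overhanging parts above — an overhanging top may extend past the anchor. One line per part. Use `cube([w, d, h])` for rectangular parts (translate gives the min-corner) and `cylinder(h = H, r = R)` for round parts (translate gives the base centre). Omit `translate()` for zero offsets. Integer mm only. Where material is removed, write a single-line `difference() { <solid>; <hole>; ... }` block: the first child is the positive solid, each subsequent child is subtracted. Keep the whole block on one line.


difference() { translate([551, 550, 0]) cylinder(h = 1457, r = 199); translate([551, 550, 0]) cylinder(h = 1457, r = 134); }


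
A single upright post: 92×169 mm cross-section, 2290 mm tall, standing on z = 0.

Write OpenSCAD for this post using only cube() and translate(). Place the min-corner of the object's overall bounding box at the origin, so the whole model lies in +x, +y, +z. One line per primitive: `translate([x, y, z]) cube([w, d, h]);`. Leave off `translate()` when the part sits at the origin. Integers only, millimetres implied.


cube([92, 169, 2290]);


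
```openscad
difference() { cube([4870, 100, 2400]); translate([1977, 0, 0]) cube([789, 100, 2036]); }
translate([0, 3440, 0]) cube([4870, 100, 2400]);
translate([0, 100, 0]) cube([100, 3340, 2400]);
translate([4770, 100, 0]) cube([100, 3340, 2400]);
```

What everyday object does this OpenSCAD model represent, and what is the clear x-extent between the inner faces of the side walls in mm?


A single room. The interior width is 4670 mm.

Four walls enclosing a rectangle with a door in the front wall — a room. Outside width 4870 minus two 100 mm walls gives 4670 mm.


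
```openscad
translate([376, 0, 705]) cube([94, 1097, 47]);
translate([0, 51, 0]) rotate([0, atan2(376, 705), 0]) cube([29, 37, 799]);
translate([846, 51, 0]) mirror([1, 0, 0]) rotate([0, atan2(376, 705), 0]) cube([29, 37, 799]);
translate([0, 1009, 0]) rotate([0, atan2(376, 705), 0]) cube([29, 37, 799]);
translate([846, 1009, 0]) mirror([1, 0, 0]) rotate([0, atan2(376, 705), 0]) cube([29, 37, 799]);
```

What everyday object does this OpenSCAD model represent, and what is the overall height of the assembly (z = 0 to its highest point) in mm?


A sawhorse. The overall height is 752 mm.

A beam across two mirrored pairs of raked legs — a sawhorse. The beam's underside is at z = 705 (matching the legs' vertical rise in atan2(376, 705)) and the beam is 47 mm tall, so its top is at 705 + 47 = 752 mm. The raked legs top out at the beam's underside, so that is the highest point.


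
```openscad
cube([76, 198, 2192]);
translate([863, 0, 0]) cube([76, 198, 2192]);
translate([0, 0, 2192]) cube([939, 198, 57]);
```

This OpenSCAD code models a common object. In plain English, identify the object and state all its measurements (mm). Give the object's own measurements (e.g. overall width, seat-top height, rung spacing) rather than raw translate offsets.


A door frame. The clear opening is 787 mm wide and 2192 mm high. Two 76 mm wide jambs, 198 mm deep, stand either side of the opening from the floor to the top of the opening. A 57 mm thick head sits across the top of both jambs, spanning the full outside width of the frame.


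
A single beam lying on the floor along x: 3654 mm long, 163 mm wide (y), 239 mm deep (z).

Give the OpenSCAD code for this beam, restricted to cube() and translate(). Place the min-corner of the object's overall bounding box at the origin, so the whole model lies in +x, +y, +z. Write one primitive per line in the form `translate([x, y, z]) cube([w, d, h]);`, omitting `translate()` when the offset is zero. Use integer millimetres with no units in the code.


cube([3654, 163, 239]);


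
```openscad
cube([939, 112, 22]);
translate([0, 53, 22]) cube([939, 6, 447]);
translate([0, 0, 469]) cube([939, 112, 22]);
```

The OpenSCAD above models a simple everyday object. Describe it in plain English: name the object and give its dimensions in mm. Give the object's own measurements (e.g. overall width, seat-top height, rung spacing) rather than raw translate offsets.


An I-beam lying along x, 939 mm long. Overall section height 491 mm. Two flanges 112 mm wide (y) and 22 mm thick, one on the floor and one at the top; a web 6 mm thick runs between them, centred on the flange width.


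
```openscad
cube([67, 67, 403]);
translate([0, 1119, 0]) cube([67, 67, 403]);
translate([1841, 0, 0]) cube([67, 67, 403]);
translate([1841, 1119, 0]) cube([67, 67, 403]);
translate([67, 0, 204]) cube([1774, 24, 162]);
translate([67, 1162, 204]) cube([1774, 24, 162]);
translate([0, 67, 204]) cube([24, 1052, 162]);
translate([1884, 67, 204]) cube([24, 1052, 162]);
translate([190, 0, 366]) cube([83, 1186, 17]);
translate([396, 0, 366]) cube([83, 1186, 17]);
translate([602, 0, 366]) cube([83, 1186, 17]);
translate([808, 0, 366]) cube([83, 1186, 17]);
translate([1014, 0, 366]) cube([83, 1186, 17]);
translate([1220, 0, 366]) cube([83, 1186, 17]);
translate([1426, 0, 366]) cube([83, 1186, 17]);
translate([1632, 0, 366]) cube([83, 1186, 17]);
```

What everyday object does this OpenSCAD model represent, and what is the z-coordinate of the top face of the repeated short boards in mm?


A bed frame. The slat-top height is 383 mm.

Four posts, four rails, and a row of slats — a bed frame. Slats sit on the rails at z = 204 + 162 = 366; with slat thickness 17, the top is 383 mm.


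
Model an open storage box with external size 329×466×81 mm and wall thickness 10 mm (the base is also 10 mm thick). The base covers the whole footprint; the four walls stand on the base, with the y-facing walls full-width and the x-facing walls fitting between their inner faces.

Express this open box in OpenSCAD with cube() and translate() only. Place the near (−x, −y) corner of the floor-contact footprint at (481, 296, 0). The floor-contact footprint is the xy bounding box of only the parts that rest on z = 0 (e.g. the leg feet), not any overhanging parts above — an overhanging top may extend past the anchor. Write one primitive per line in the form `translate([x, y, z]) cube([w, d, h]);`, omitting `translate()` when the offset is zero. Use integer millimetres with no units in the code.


translate([481, 296, 0]) cube([329, 466, 10]);
translate([481, 296, 10]) cube([329, 10, 71]);
translate([481, 752, 10]) cube([329, 10, 71]);
translate([481, 306, 10]) cube([10, 446, 71]);
translate([800, 306, 10]) cube([10, 446, 71]);


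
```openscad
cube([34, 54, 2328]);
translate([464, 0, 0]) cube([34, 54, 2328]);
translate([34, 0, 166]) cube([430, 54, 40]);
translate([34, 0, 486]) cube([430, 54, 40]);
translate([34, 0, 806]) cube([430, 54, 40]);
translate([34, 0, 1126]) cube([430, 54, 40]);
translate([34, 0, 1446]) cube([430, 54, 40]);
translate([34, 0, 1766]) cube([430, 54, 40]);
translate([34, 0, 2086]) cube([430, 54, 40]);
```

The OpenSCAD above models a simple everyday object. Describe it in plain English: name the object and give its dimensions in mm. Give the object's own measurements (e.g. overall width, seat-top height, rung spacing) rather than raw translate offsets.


A straight ladder. Two 34×54 mm vertical rails, 2328 mm tall, stand 498 mm apart (outside-to-outside) with their front faces coplanar on the −y side. 7 rungs, each 54 mm deep and 40 mm tall, span between the inner faces of the rails, front faces flush with the rails. The lowest rung's underside is at z = 166 mm and rungs are spaced 320 mm apart (underside to underside).


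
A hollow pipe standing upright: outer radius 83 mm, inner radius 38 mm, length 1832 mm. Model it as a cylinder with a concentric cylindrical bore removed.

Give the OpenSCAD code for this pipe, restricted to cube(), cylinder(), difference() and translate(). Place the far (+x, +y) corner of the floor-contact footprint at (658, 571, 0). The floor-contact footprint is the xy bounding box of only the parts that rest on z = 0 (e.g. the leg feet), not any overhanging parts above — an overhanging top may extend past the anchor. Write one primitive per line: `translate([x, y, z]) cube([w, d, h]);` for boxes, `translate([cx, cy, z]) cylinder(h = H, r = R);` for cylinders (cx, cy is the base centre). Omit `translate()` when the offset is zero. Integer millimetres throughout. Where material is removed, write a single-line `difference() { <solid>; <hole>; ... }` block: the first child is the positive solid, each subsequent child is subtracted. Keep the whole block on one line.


difference() { translate([575, 488, 0]) cylinder(h = 1832, r = 83); translate([575, 488, 0]) cylinder(h = 1832, r = 38); }


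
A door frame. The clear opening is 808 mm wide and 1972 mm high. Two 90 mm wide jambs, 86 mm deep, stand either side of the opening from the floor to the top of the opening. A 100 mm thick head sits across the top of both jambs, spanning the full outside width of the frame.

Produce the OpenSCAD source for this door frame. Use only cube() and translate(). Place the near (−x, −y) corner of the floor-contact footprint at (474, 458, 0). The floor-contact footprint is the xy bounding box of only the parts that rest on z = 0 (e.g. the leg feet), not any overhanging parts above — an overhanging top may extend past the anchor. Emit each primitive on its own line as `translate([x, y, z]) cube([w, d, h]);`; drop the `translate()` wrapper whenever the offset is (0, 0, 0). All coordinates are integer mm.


translate([474, 458, 0]) cube([90, 86, 1972]);
translate([1372, 458, 0]) cube([90, 86, 1972]);
translate([474, 458, 1972]) cube([988, 86, 100]);


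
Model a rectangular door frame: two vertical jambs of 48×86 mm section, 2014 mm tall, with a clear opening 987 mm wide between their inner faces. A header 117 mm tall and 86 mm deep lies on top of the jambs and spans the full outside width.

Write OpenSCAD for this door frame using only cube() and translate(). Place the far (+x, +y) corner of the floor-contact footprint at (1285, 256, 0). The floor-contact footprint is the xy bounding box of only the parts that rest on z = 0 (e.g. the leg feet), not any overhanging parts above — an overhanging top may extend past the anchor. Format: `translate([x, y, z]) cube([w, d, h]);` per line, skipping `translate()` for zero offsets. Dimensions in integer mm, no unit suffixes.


translate([202, 170, 0]) cube([48, 86, 2014]);
translate([1237, 170, 0]) cube([48, 86, 2014]);
translate([202, 170, 2014]) cube([1083, 86, 117]);


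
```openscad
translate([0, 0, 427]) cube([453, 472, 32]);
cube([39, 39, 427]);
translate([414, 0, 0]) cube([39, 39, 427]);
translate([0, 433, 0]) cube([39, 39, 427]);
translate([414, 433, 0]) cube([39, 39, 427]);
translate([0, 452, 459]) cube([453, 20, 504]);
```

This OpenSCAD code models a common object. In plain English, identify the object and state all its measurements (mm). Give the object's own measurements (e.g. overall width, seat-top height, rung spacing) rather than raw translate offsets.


A chair. The seat is a 453×472×32 mm slab with its top at z = 459 mm, on four 39×39 mm corner legs (flush with the seat edges, standing on z = 0). A flat backrest 20 mm thick, 504 mm tall, spans the full seat width and rises from the seat top along its +y edge, rear face flush with the rear of the seat.


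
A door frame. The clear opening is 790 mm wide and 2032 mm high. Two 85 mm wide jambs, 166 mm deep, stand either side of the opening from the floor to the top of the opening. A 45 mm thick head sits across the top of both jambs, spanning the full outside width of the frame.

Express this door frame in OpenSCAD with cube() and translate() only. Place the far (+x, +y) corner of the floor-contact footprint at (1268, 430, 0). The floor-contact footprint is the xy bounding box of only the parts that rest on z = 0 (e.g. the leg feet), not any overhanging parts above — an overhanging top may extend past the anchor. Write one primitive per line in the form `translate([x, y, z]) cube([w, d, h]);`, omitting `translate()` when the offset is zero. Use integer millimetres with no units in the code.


translate([308, 264, 0]) cube([85, 166, 2032]);
translate([1183, 264, 0]) cube([85, 166, 2032]);
translate([308, 264, 2032]) cube([960, 166, 45]);


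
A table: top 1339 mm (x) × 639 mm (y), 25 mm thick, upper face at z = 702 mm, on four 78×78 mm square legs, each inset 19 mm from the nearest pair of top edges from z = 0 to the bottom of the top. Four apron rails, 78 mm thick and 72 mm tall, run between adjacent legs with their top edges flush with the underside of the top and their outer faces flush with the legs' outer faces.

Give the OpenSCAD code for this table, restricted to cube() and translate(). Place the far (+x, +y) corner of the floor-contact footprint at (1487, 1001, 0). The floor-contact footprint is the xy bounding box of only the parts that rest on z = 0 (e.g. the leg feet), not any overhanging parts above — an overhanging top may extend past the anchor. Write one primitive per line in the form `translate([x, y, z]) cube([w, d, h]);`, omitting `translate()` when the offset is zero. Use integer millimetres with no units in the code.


// leg_h = 702 - 25 = 677
// apron z = 677 - 72 = 605
translate([167, 381, 677]) cube([1339, 639, 25]);
translate([186, 400, 0]) cube([78, 78, 677]);
translate([1409, 400, 0]) cube([78, 78, 677]);
translate([186, 923, 0]) cube([78, 78, 677]);
translate([1409, 923, 0]) cube([78, 78, 677]);
translate([264, 400, 605]) cube([1145, 78, 72]);
translate([264, 923, 605]) cube([1145, 78, 72]);
translate([186, 478, 605]) cube([78, 445, 72]);
translate([1409, 478, 605]) cube([78, 445, 72]);


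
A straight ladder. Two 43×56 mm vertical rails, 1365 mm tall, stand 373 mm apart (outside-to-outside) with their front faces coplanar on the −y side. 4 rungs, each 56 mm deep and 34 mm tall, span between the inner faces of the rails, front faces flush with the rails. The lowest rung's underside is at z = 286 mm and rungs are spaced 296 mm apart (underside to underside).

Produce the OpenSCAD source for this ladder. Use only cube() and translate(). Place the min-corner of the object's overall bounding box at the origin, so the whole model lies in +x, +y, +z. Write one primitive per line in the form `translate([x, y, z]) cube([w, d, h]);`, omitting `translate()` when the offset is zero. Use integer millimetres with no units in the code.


cube([43, 56, 1365]);
translate([330, 0, 0]) cube([43, 56, 1365]);
translate([43, 0, 286]) cube([287, 56, 34]);
translate([43, 0, 582]) cube([287, 56, 34]);
translate([43, 0, 878]) cube([287, 56, 34]);
translate([43, 0, 1174]) cube([287, 56, 34]);


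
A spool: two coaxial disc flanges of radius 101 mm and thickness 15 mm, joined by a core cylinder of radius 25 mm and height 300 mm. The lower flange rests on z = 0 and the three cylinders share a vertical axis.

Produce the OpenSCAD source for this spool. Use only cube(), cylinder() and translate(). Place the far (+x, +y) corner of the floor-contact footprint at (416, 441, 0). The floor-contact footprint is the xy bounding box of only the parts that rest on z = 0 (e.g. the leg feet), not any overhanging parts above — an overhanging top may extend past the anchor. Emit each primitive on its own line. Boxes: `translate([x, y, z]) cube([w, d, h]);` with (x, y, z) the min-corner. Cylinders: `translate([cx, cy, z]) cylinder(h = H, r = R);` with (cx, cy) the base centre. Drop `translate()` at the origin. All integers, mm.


translate([315, 340, 0]) cylinder(h = 15, r = 101);
translate([315, 340, 15]) cylinder(h = 300, r = 25);
translate([315, 340, 315]) cylinder(h = 15, r = 101);


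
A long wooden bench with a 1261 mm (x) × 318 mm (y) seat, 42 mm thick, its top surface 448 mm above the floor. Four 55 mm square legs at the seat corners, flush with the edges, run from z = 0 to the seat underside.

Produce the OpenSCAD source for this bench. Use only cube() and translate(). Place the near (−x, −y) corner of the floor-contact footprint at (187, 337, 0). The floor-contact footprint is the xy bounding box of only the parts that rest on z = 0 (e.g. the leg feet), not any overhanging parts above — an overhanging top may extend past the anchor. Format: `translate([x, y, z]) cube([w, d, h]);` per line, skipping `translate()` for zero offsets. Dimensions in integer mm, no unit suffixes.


translate([187, 337, 406]) cube([1261, 318, 42]);
translate([187, 337, 0]) cube([55, 55, 406]);
translate([187, 600, 0]) cube([55, 55, 406]);
translate([1393, 337, 0]) cube([55, 55, 406]);
translate([1393, 600, 0]) cube([55, 55, 406]);


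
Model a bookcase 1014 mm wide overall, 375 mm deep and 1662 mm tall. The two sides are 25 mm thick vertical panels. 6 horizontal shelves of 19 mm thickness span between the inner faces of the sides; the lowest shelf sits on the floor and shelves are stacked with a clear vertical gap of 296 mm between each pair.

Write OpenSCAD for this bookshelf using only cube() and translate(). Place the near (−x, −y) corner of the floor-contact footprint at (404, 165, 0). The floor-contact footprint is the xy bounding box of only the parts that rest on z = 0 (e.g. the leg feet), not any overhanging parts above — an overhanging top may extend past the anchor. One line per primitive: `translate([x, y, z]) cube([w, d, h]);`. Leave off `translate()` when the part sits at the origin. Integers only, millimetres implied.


translate([404, 165, 0]) cube([25, 375, 1662]);
translate([1393, 165, 0]) cube([25, 375, 1662]);
translate([429, 165, 0]) cube([964, 375, 19]);
translate([429, 165, 315]) cube([964, 375, 19]);
translate([429, 165, 630]) cube([964, 375, 19]);
translate([429, 165, 945]) cube([964, 375, 19]);
translate([429, 165, 1260]) cube([964, 375, 19]);
translate([429, 165, 1575]) cube([964, 375, 19]);


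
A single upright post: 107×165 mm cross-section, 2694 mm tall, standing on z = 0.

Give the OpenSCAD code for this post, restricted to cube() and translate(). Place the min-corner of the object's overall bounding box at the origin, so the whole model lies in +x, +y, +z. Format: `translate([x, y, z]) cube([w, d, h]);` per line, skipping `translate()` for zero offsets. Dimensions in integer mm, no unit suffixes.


cube([107, 165, 2694]);


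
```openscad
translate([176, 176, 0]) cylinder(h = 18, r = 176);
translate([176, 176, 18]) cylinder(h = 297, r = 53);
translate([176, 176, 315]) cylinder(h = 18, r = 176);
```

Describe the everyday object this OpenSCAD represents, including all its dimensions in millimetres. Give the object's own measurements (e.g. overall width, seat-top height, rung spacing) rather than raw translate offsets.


A spool: two coaxial disc flanges of radius 176 mm and thickness 18 mm, joined by a core cylinder of radius 53 mm and height 297 mm. The lower flange rests on z = 0 and the three cylinders share a vertical axis.


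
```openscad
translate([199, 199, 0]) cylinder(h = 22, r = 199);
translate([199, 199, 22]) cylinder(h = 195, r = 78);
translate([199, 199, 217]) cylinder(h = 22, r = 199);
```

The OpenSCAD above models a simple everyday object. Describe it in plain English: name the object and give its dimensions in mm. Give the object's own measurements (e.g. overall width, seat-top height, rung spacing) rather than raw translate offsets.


A spool: two coaxial disc flanges of radius 199 mm and thickness 22 mm, joined by a core cylinder of radius 78 mm and height 195 mm. The lower flange rests on z = 0 and the three cylinders share a vertical axis.


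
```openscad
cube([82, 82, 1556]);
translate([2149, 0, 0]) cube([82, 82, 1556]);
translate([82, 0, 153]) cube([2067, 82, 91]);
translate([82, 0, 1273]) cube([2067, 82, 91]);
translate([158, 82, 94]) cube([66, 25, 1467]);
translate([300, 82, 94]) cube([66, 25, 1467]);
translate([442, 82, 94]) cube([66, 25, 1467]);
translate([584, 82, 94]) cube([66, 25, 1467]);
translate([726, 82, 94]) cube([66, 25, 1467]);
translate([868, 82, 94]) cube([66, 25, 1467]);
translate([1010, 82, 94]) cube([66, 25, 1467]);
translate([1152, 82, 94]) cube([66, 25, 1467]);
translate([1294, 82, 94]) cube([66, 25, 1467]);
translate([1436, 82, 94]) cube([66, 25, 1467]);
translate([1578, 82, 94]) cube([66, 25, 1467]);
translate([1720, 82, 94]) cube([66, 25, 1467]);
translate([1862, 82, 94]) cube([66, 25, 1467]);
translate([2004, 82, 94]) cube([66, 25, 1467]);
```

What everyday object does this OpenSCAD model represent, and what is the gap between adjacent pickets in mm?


A fence section. The picket gap is 76 mm.

Two posts, two rails, 14 pickets — a fence section. Span 2067 mm holds 14 pickets of 66 mm with 15 equal gaps: ⌊(2067 − 14·66) / 15⌋ = 76 mm.


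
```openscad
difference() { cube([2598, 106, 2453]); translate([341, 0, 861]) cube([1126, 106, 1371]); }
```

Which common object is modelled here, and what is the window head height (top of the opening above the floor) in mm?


A wall with a window opening. The window head height is 2232 mm.

A wall with a rectangular opening subtracted — a window. Sill at z = 861, opening 1371 mm tall, so the head is at 861 + 1371 = 2232 mm.


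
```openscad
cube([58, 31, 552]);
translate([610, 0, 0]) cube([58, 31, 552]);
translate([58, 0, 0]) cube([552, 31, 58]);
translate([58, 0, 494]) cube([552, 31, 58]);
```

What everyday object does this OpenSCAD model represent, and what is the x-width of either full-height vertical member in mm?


A picture frame. The border width is 58 mm.

Four thin pieces enclosing a rectangular opening — a picture frame. The two full-height stiles are 552 mm tall; the top rail sits at z = 494 and is 58 mm tall, so the border above the opening is 552 − 494 = 58 mm, matching the stile x-width.


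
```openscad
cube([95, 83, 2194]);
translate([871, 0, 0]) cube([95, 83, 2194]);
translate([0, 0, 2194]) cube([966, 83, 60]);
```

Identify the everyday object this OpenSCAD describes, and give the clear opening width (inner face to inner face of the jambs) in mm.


A door frame. The clear opening width is 776 mm.

Two 2194 mm tall posts with a header on top — a door frame. The left jamb is 95 mm wide at x = 0; the right jamb starts at x = 871. The clear opening is 871 − 95 = 776 mm.


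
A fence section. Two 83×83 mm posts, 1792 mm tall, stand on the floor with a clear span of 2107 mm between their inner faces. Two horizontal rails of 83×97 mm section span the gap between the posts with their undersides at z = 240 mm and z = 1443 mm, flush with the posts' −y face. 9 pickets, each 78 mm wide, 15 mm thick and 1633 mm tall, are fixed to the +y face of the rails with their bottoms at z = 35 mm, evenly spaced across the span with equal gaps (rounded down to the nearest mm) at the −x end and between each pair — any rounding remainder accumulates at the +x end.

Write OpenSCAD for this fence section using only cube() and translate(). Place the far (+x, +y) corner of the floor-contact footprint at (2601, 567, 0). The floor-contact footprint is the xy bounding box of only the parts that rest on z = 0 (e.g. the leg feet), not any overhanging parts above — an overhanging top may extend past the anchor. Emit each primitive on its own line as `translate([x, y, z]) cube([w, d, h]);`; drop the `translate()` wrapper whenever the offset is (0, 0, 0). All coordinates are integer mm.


translate([328, 484, 0]) cube([83, 83, 1792]);
translate([2518, 484, 0]) cube([83, 83, 1792]);
translate([411, 484, 240]) cube([2107, 83, 97]);
translate([411, 484, 1443]) cube([2107, 83, 97]);
translate([551, 567, 35]) cube([78, 15, 1633]);
translate([769, 567, 35]) cube([78, 15, 1633]);
translate([987, 567, 35]) cube([78, 15, 1633]);
translate([1205, 567, 35]) cube([78, 15, 1633]);
translate([1423, 567, 35]) cube([78, 15, 1633]);
translate([1641, 567, 35]) cube([78, 15, 1633]);
translate([1859, 567, 35]) cube([78, 15, 1633]);
translate([2077, 567, 35]) cube([78, 15, 1633]);
translate([2295, 567, 35]) cube([78, 15, 1633]);
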